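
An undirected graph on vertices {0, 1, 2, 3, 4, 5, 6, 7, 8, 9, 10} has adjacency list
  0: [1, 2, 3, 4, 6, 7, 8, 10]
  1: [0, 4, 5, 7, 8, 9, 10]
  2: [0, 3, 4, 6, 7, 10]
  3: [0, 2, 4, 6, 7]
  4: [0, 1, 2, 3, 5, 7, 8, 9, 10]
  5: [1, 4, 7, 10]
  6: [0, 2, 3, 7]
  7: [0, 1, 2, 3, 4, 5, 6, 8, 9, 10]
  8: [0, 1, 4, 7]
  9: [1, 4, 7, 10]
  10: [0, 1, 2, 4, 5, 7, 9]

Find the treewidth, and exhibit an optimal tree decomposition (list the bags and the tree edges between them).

Treewidth 4.
One optimal decomposition is:
Bags: B1 = {0, 2, 3, 4, 7}  B2 = {0, 2, 4, 7, 10}  B3 = {0, 1, 4, 7, 10}  B4 = {1, 4, 7, 9, 10}  B5 = {0, 2, 3, 6, 7}  B6 = {1, 4, 5, 7, 10}  B7 = {0, 1, 4, 7, 8}
Tree: B1–B2, B2–B3, B3–B4, B1–B5, B4–B6, B3–B7

Each bag holds 5 vertices, so the decomposition has width 4, which upper-bounds the treewidth. For the lower bound, the 5 vertices {0, 1, 4, 7, 8} are pairwise adjacent, and any tree decomposition puts a clique entirely inside one bag — forcing width ≥ 4. Combining the bounds, tw(G) = 4.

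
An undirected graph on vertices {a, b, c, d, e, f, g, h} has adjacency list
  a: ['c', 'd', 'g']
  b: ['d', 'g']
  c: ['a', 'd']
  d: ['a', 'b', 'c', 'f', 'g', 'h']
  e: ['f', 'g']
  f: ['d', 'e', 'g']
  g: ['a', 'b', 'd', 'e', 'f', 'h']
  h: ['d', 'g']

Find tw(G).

A width-2 tree decomposition is:
Bags: B1 = {a, d, g}  B2 = {d, g, h}  B3 = {b, d, g}  B4 = {a, c, d}  B5 = {d, f, g}  B6 = {e, f, g}
Tree: B1–B2, B1–B3, B1–B4, B2–B5, B5–B6
Each bag holds 3 vertices, so the decomposition has width 2, which upper-bounds the treewidth. On the other hand G contains the 3-clique {d, g, h}. A clique must lie in a single bag of any decomposition, so no decomposition can have width below 2. The upper and lower bounds meet at 2, so that is the treewidth.

2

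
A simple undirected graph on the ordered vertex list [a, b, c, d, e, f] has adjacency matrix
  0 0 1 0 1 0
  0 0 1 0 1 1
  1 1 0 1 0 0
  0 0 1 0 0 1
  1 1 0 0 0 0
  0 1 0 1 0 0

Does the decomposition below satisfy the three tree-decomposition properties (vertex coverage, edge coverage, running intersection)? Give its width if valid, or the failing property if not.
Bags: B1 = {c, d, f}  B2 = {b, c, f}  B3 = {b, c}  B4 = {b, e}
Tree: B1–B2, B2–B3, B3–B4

No — vertex a appears in no bag.

A tree decomposition must satisfy three properties: every vertex lies in some bag; for every edge, both endpoints lie together in some bag; and for every vertex, the bags containing it form a connected subtree. Here vertex a appears in no bag, so the decomposition is invalid.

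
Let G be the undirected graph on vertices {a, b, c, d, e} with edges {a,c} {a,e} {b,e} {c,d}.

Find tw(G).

A width-1 tree decomposition is:
Bags: B1 = {b, e}  B2 = {a, e}  B3 = {a, c}  B4 = {c, d}
Tree: B1–B2, B2–B3, B3–B4
The largest bag has 2 vertices, giving width 1; this decomposition certifies tw(G) ≤ 1. G has an edge, so its treewidth is at least 1. Hence tw(G) = 1 exactly.

1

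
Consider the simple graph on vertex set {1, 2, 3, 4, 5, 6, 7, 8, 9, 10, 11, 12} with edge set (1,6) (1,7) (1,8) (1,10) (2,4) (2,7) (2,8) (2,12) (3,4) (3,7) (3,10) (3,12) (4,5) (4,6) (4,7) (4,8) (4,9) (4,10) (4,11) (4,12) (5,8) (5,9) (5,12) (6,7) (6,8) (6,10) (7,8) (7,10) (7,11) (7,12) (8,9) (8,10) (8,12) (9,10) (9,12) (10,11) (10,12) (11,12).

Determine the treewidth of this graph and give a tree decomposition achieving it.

The largest bag has 5 vertices, giving width 4; this decomposition certifies tw(G) ≤ 4. Conversely, {1, 6, 7, 8, 10} is a clique of size 5, and the vertices of any clique must share a bag in every tree decomposition; so some bag has ≥ 5 vertices and tw(G) ≥ 4. The upper and lower bounds meet at 4, so that is the treewidth.

Treewidth 4.
One such decomposition:
Bags: B1 = {3, 4, 7, 10, 12}  B2 = {4, 7, 8, 10, 12}  B3 = {4, 6, 7, 8, 10}  B4 = {4, 7, 10, 11, 12}  B5 = {1, 6, 7, 8, 10}  B6 = {2, 4, 7, 8, 12}  B7 = {4, 8, 9, 10, 12}  B8 = {4, 5, 8, 9, 12}
Tree: B1–B2, B2–B3, B2–B4, B3–B5, B2–B6, B2–B7, B7–B8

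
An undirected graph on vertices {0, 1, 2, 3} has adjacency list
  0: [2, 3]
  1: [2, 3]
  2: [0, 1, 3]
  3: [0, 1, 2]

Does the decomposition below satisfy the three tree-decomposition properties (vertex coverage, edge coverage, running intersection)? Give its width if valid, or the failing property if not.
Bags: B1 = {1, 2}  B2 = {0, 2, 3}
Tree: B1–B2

No — edge (3,1) lies in no bag.

A tree decomposition must satisfy three properties: every vertex lies in some bag; for every edge, both endpoints lie together in some bag; and for every vertex, the bags containing it form a connected subtree. Here edge (3,1) lies in no bag, so the decomposition is invalid.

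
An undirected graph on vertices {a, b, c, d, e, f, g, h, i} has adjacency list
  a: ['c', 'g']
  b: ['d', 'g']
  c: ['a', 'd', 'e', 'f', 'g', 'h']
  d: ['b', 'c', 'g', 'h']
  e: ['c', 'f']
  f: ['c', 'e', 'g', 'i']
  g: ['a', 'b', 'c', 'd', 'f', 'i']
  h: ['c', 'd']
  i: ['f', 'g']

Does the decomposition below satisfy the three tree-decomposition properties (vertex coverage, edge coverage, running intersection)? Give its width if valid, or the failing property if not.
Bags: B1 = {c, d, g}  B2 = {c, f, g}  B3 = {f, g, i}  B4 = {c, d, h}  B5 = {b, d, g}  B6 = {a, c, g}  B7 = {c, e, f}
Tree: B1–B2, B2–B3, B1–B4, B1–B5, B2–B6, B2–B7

Yes; width 2.

Every vertex of G appears in some bag (union = {a, b, c, d, e, f, g, h, i}); every edge is covered by a bag; and for each vertex v the set of bags containing v is connected in the bag tree. The decomposition is therefore valid. The largest bag has 3 vertices, so the width is 2.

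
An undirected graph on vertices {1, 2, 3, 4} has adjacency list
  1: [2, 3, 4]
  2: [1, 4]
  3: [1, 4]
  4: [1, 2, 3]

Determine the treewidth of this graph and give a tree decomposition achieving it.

Treewidth 2.
One such decomposition:
Bags: B1 = {1, 2, 4}  B2 = {1, 3, 4}
Tree: B1–B2

The largest bag has 3 vertices, giving width 2; this decomposition certifies tw(G) ≤ 2. For the lower bound, the 3 vertices {1, 2, 4} are pairwise adjacent, and any tree decomposition puts a clique entirely inside one bag — forcing width ≥ 2. Combining the bounds, tw(G) = 2.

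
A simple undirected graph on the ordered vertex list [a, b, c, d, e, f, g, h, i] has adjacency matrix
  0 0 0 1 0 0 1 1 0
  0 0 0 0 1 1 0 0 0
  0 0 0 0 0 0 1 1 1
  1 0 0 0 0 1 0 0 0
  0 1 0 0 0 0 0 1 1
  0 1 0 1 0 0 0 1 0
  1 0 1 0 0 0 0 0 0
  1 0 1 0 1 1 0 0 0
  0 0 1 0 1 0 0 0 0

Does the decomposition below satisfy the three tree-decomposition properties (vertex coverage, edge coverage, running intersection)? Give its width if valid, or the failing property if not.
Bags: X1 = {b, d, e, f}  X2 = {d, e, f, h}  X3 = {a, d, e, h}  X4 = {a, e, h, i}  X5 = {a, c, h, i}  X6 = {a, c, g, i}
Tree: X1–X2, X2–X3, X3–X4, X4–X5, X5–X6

Yes; width 3.

Checking the three conditions: (i) the bags cover all of {a, b, c, d, e, f, g, h, i}; (ii) for each edge, some bag contains both endpoints; (iii) the bags containing any fixed vertex form a subtree. All hold, so the decomposition is valid with width 4 − 1 = 3.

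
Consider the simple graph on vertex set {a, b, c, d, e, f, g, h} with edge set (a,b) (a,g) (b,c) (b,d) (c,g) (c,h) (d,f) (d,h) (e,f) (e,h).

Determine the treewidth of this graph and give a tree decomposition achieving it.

Treewidth 2.
One optimal decomposition is:
Bags: B1 = {d, e, f}  B2 = {d, e, h}  B3 = {b, d, h}  B4 = {b, c, h}  B5 = {a, b, c}  B6 = {a, c, g}
Tree: B1–B2, B2–B3, B3–B4, B4–B5, B5–B6

Every bag has size at most 3, so the width is 3 − 1 = 2 and tw(G) ≤ 2. Since f–e–h–d–f is a cycle in G, G is not acyclic. Forests are exactly the graphs of treewidth ≤ 1, so tw(G) ≥ 2. Therefore the treewidth is 2.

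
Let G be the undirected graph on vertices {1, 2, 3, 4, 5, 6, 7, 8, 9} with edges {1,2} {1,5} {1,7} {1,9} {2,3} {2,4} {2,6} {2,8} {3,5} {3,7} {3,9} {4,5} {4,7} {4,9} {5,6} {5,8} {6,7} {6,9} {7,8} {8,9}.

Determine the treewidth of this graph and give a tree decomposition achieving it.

Treewidth 4.
One optimal decomposition is:
Bags: B1 = {1, 2, 5, 7, 9}  B2 = {2, 3, 5, 7, 9}  B3 = {2, 5, 6, 7, 9}  B4 = {2, 5, 7, 8, 9}  B5 = {2, 4, 5, 7, 9}
Tree: B1–B2, B2–B3, B3–B4, B4–B5

Every bag has size at most 5, so the width is 5 − 1 = 4 and tw(G) ≤ 4. For the lower bound: the 5 vertex sets {1,7}, {3,5}, {6,9}, {2}, {8} are disjoint, each induces a connected subgraph, and every pair is joined by at least one edge of G. Contracting each set to a single vertex therefore yields K_{5} as a minor, and since treewidth is minor-monotone, tw(G) ≥ tw(K_{5}) = 4. Hence tw(G) = 4 exactly.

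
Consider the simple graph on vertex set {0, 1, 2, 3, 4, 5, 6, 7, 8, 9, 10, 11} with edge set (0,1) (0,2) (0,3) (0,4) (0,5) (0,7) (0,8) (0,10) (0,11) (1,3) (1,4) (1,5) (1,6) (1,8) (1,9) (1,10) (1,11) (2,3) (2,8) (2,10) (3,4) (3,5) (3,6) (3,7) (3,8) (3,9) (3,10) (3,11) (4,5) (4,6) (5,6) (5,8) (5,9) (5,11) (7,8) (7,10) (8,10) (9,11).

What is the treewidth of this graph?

4

A width-4 tree decomposition is:
Bags: B1 = {0, 1, 3, 8, 10}  B2 = {0, 1, 3, 5, 8}  B3 = {0, 3, 7, 8, 10}  B4 = {0, 1, 3, 4, 5}  B5 = {0, 2, 3, 8, 10}  B6 = {1, 3, 4, 5, 6}  B7 = {0, 1, 3, 5, 11}  B8 = {1, 3, 5, 9, 11}
Tree: B1–B2, B1–B3, B2–B4, B3–B5, B4–B6, B4–B7, B7–B8
Each bag holds 5 vertices, so the decomposition has width 4, which upper-bounds the treewidth. On the other hand G contains the 5-clique {0, 1, 3, 8, 10}. A clique must lie in a single bag of any decomposition, so no decomposition can have width below 4. Therefore the treewidth is 4.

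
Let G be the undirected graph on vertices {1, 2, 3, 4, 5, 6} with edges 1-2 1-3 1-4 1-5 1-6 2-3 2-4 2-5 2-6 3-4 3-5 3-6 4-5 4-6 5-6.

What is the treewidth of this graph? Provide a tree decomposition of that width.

With just one bag of size 6, the width is 6 − 1 = 5, so tw(G) ≤ 5. Conversely, {1, 2, 3, 4, 5, 6} is a clique of size 6, and the vertices of any clique must share a bag in every tree decomposition; so some bag has ≥ 6 vertices and tw(G) ≥ 5. Combining the bounds, tw(G) = 5.

Treewidth 5.
Bags: B1 = {1, 2, 3, 4, 5, 6}
Tree: (single bag)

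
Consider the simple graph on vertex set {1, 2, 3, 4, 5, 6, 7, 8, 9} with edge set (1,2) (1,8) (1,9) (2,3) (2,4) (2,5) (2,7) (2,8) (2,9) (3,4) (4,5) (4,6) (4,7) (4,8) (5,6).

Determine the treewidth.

A width-2 tree decomposition is:
Bags: B1 = {2, 4, 5}  B2 = {2, 3, 4}  B3 = {4, 5, 6}  B4 = {2, 4, 7}  B5 = {2, 4, 8}  B6 = {1, 2, 8}  B7 = {1, 2, 9}
Tree: B1–B2, B1–B3, B2–B4, B2–B5, B5–B6, B6–B7
Every bag has size at most 3, so the width is 3 − 1 = 2 and tw(G) ≤ 2. Conversely, {1, 2, 8} is a clique of size 3, and the vertices of any clique must share a bag in every tree decomposition; so some bag has ≥ 3 vertices and tw(G) ≥ 2. Therefore the treewidth is 2.

2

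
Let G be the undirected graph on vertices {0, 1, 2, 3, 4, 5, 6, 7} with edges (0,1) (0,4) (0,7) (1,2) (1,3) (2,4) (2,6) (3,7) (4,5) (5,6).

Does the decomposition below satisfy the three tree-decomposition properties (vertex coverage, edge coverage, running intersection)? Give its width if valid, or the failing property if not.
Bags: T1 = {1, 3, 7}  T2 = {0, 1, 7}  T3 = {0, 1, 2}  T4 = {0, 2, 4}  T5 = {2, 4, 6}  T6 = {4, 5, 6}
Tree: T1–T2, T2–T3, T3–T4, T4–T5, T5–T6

Yes; width 2.

Every vertex of G appears in some bag (union = {0, 1, 2, 3, 4, 5, 6, 7}); every edge is covered by a bag; and for each vertex v the set of bags containing v is connected in the bag tree. The decomposition is therefore valid. The largest bag has 3 vertices, so the width is 2.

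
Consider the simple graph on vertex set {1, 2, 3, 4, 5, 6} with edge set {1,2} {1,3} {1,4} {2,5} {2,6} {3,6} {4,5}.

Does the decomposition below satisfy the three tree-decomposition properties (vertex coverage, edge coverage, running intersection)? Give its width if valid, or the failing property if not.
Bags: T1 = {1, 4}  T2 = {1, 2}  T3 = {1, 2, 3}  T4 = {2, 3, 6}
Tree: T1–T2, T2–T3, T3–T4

A tree decomposition must satisfy three properties: every vertex lies in some bag; for every edge, both endpoints lie together in some bag; and for every vertex, the bags containing it form a connected subtree. Here vertex 5 appears in no bag, so the decomposition is invalid.

No — vertex 5 appears in no bag.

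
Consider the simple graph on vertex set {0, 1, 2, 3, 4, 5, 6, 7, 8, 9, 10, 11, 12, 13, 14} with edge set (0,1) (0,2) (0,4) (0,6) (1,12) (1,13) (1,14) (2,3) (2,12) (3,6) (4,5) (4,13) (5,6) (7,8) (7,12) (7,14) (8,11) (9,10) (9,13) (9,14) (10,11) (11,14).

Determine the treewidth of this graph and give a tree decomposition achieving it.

Each bag holds 4 vertices, so the decomposition has width 3, which upper-bounds the treewidth. For the lower bound: the 4 vertex sets {8,10,11}, {7}, {14}, {1,9,12,13} are disjoint, each induces a connected subgraph, and every pair is joined by at least one edge of G. Contracting each set to a single vertex therefore yields K_{4} as a minor, and since treewidth is minor-monotone, tw(G) ≥ tw(K_{4}) = 3. Hence tw(G) = 3 exactly.

Treewidth 3.
One such decomposition:
Bags: B1 = {7, 8, 10, 11}  B2 = {7, 10, 11, 14}  B3 = {7, 9, 10, 14}  B4 = {7, 9, 12, 14}  B5 = {1, 9, 12, 14}  B6 = {1, 9, 12, 13}  B7 = {1, 2, 12, 13}  B8 = {0, 1, 2, 13}  B9 = {0, 2, 4, 13}  B10 = {0, 2, 3, 4}  B11 = {0, 3, 4, 6}  B12 = {3, 4, 5, 6}
Tree: B1–B2, B2–B3, B3–B4, B4–B5, B5–B6, B6–B7, B7–B8, B8–B9, B9–B10, B10–B11, B11–B12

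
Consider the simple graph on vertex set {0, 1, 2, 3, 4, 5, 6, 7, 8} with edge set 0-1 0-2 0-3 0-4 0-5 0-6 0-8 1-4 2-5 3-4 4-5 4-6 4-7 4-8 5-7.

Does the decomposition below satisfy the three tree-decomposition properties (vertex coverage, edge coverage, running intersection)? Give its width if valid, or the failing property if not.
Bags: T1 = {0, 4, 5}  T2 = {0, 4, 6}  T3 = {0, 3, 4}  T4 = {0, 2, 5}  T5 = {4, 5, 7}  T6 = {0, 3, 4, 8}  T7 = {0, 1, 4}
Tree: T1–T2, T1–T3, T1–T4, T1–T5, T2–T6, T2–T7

No — bags containing vertex 3 are not connected in the tree.

A tree decomposition must satisfy three properties: every vertex lies in some bag; for every edge, both endpoints lie together in some bag; and for every vertex, the bags containing it form a connected subtree. Here bags containing vertex 3 are not connected in the tree, so the decomposition is invalid.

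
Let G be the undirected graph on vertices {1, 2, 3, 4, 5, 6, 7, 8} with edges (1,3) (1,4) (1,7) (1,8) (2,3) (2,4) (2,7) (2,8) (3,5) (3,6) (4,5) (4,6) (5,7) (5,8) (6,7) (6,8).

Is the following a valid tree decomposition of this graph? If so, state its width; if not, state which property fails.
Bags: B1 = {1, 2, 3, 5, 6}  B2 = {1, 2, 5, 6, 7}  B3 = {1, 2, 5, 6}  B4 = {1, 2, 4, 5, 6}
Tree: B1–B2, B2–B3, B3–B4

No — vertex 8 appears in no bag.

A tree decomposition must satisfy three properties: every vertex lies in some bag; for every edge, both endpoints lie together in some bag; and for every vertex, the bags containing it form a connected subtree. Here vertex 8 appears in no bag, so the decomposition is invalid.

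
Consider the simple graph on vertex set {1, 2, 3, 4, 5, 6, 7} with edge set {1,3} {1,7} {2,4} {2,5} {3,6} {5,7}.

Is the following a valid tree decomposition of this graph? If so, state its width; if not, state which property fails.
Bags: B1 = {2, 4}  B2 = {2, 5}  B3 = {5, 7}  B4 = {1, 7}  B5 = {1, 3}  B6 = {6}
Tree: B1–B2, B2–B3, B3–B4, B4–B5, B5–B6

A tree decomposition must satisfy three properties: every vertex lies in some bag; for every edge, both endpoints lie together in some bag; and for every vertex, the bags containing it form a connected subtree. Here edge (3,6) lies in no bag, so the decomposition is invalid.

No — edge (3,6) lies in no bag.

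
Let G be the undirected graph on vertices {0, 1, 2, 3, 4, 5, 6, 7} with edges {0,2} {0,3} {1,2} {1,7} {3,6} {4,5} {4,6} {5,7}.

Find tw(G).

2

A width-2 tree decomposition is:
Bags: B1 = {4, 5, 6}  B2 = {5, 6, 7}  B3 = {1, 6, 7}  B4 = {1, 2, 6}  B5 = {0, 2, 6}  B6 = {0, 3, 6}
Tree: B1–B2, B2–B3, B3–B4, B4–B5, B5–B6
The largest bag has 3 vertices, giving width 2; this decomposition certifies tw(G) ≤ 2. Since 6–4–5–7–1–2–0–3–6 is a cycle in G, G is not acyclic. Forests are exactly the graphs of treewidth ≤ 1, so tw(G) ≥ 2. Combining the bounds, tw(G) = 2.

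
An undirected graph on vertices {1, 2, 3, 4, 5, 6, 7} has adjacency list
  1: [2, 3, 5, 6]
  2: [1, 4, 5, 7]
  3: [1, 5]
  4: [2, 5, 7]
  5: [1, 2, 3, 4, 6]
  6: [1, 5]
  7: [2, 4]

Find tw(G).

A width-2 tree decomposition is:
Bags: B1 = {1, 5, 6}  B2 = {1, 3, 5}  B3 = {1, 2, 5}  B4 = {2, 4, 5}  B5 = {2, 4, 7}
Tree: B1–B2, B1–B3, B3–B4, B4–B5
Every bag has size at most 3, so the width is 3 − 1 = 2 and tw(G) ≤ 2. For the lower bound, the 3 vertices {1, 2, 5} are pairwise adjacent, and any tree decomposition puts a clique entirely inside one bag — forcing width ≥ 2. The upper and lower bounds meet at 2, so that is the treewidth.

2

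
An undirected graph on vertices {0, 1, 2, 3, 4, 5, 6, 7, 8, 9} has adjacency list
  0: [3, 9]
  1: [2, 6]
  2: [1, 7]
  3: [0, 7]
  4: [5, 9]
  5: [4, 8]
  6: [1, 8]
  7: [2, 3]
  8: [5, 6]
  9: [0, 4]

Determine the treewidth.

2

A width-2 tree decomposition is:
Bags: B1 = {1, 6, 8}  B2 = {1, 5, 8}  B3 = {1, 4, 5}  B4 = {1, 4, 9}  B5 = {0, 1, 9}  B6 = {0, 1, 3}  B7 = {1, 3, 7}  B8 = {1, 2, 7}
Tree: B1–B2, B2–B3, B3–B4, B4–B5, B5–B6, B6–B7, B7–B8
The largest bag has 3 vertices, giving width 2; this decomposition certifies tw(G) ≤ 2. For the lower bound, G contains the cycle 1–6–8–5–4–9–0–3–7–2–1, so G is not a forest; only forests have treewidth ≤ 1, hence tw(G) ≥ 2. Combining the bounds, tw(G) = 2.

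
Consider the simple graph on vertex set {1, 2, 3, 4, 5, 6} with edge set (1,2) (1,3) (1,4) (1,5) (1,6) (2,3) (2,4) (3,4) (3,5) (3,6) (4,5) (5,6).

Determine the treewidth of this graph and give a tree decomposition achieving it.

Each bag holds 4 vertices, so the decomposition has width 3, which upper-bounds the treewidth. Conversely, {1, 2, 3, 4} is a clique of size 4, and the vertices of any clique must share a bag in every tree decomposition; so some bag has ≥ 4 vertices and tw(G) ≥ 3. Combining the bounds, tw(G) = 3.

Treewidth 3.
One such decomposition:
Bags: B1 = {1, 3, 5, 6}  B2 = {1, 3, 4, 5}  B3 = {1, 2, 3, 4}
Tree: B1–B2, B2–B3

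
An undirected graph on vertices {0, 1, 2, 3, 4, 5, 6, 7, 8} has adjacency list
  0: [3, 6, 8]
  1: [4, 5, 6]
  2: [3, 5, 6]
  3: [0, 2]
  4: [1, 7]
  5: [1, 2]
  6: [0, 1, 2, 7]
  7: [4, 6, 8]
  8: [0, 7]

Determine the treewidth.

3

A width-3 tree decomposition is:
Bags: B1 = {0, 3, 7, 8}  B2 = {0, 3, 6, 7}  B3 = {2, 3, 6, 7}  B4 = {2, 4, 6, 7}  B5 = {1, 2, 4, 6}  B6 = {1, 2, 4, 5}
Tree: B1–B2, B2–B3, B3–B4, B4–B5, B5–B6
Every bag has size at most 4, so the width is 4 − 1 = 3 and tw(G) ≤ 3. For the lower bound: the 4 vertex sets {0,3,8}, {7}, {6}, {1,2,4,5} are disjoint, each induces a connected subgraph, and every pair is joined by at least one edge of G. Contracting each set to a single vertex therefore yields K_{4} as a minor, and since treewidth is minor-monotone, tw(G) ≥ tw(K_{4}) = 3. Therefore the treewidth is 3.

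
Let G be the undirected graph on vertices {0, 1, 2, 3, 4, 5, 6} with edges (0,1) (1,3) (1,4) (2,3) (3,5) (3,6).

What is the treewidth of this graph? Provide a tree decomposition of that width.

Treewidth 1.
One such decomposition:
Bags: B1 = {1, 3}  B2 = {2, 3}  B3 = {3, 6}  B4 = {0, 1}  B5 = {3, 5}  B6 = {1, 4}
Tree: B1–B2, B1–B3, B1–B4, B1–B5, B1–B6

The largest bag has 2 vertices, giving width 1; this decomposition certifies tw(G) ≤ 1. Since G has at least one edge (e.g. 3–1), it is not an edgeless graph, so tw(G) ≥ 1. Hence tw(G) = 1 exactly.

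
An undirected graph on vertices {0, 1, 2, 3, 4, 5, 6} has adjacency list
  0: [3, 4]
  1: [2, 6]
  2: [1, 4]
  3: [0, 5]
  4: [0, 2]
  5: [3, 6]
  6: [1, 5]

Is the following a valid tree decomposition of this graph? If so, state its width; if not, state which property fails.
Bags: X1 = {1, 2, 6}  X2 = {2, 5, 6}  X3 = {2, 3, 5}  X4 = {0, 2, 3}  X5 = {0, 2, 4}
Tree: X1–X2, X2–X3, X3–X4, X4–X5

Yes; width 2.

Every vertex of G appears in some bag (union = {0, 1, 2, 3, 4, 5, 6}); every edge is covered by a bag; and for each vertex v the set of bags containing v is connected in the bag tree. The decomposition is therefore valid. The largest bag has 3 vertices, so the width is 2.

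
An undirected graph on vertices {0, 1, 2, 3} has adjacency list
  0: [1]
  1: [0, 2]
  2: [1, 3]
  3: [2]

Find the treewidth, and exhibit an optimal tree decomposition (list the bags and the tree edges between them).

Treewidth 1.
One optimal decomposition is:
Bags: B1 = {0, 1}  B2 = {1, 2}  B3 = {2, 3}
Tree: B1–B2, B2–B3

Each bag holds 2 vertices, so the decomposition has width 1, which upper-bounds the treewidth. Any graph with an edge has treewidth ≥ 1, and G has the edge 1–0. Hence tw(G) = 1 exactly.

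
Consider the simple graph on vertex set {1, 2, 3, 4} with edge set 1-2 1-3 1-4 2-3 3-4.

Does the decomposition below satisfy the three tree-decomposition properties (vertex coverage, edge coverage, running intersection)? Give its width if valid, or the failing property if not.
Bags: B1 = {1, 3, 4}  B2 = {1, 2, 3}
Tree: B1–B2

Yes; width 2.

Vertex coverage: the bags together contain {1, 2, 3, 4}, the full vertex set. Edge coverage: each edge of G has both endpoints in at least one bag. Running intersection: for every vertex, the bags containing it form a connected subtree. All three properties hold, so this is a valid tree decomposition of width max|bag| − 1 = 2, and hence tw(G) ≤ 2.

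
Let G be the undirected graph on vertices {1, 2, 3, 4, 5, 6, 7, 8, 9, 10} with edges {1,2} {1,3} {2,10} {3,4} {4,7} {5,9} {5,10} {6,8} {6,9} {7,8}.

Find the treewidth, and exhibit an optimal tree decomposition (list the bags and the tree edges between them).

Treewidth 2.
One optimal decomposition is:
Bags: B1 = {6, 7, 8}  B2 = {6, 7, 9}  B3 = {5, 7, 9}  B4 = {5, 7, 10}  B5 = {2, 7, 10}  B6 = {1, 2, 7}  B7 = {1, 3, 7}  B8 = {3, 4, 7}
Tree: B1–B2, B2–B3, B3–B4, B4–B5, B5–B6, B6–B7, B7–B8

Every bag has size at most 3, so the width is 3 − 1 = 2 and tw(G) ≤ 2. The edges 7–8–6–9–5–10–2–1–3–4–7 form a cycle, so G is not a tree and its treewidth is at least 2. Therefore the treewidth is 2.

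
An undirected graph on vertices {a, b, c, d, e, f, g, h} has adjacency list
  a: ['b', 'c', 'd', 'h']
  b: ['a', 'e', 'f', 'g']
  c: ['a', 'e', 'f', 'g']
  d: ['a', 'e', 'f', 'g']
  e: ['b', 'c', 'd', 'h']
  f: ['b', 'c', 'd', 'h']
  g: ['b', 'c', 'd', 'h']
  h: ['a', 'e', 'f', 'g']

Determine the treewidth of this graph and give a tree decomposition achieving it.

Each bag holds 5 vertices, so the decomposition has width 4, which upper-bounds the treewidth. For the lower bound: the 5 vertex sets {g,h}, {c,f}, {a,d}, {e}, {b} are disjoint, each induces a connected subgraph, and every pair is joined by at least one edge of G. Contracting each set to a single vertex therefore yields K_{5} as a minor, and since treewidth is minor-monotone, tw(G) ≥ tw(K_{5}) = 4. Combining the bounds, tw(G) = 4.

Treewidth 4.
Bags: B1 = {a, e, f, g, h}  B2 = {a, c, e, f, g}  B3 = {a, d, e, f, g}  B4 = {a, b, e, f, g}
Tree: B1–B2, B2–B3, B3–B4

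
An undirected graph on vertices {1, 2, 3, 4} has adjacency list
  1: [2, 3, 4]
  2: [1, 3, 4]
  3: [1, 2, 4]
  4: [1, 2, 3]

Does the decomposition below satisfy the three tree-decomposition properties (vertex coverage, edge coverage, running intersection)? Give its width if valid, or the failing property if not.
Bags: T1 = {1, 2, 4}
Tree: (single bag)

A tree decomposition must satisfy three properties: every vertex lies in some bag; for every edge, both endpoints lie together in some bag; and for every vertex, the bags containing it form a connected subtree. Here vertex 3 appears in no bag, so the decomposition is invalid.

No — vertex 3 appears in no bag.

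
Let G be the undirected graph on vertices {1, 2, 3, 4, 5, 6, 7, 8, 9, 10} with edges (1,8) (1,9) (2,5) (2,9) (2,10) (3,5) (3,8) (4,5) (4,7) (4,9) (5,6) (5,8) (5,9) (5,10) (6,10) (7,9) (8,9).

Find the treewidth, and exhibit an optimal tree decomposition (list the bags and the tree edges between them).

Treewidth 2.
One optimal decomposition is:
Bags: B1 = {5, 8, 9}  B2 = {1, 8, 9}  B3 = {2, 5, 9}  B4 = {2, 5, 10}  B5 = {5, 6, 10}  B6 = {4, 5, 9}  B7 = {4, 7, 9}  B8 = {3, 5, 8}
Tree: B1–B2, B1–B3, B3–B4, B4–B5, B1–B6, B6–B7, B1–B8

Every bag has size at most 3, so the width is 3 − 1 = 2 and tw(G) ≤ 2. Conversely, {1, 8, 9} is a clique of size 3, and the vertices of any clique must share a bag in every tree decomposition; so some bag has ≥ 3 vertices and tw(G) ≥ 2. Therefore the treewidth is 2.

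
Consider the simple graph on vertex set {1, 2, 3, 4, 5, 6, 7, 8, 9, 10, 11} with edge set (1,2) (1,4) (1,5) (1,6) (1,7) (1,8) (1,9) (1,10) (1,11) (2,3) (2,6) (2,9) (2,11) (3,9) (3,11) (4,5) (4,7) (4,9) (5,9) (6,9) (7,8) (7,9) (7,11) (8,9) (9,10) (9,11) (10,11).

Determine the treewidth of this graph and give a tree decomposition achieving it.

Treewidth 3.
Bags: B1 = {1, 7, 8, 9}  B2 = {1, 4, 7, 9}  B3 = {1, 7, 9, 11}  B4 = {1, 9, 10, 11}  B5 = {1, 2, 9, 11}  B6 = {1, 4, 5, 9}  B7 = {1, 2, 6, 9}  B8 = {2, 3, 9, 11}
Tree: B1–B2, B1–B3, B3–B4, B3–B5, B2–B6, B5–B7, B5–B8

The largest bag has 4 vertices, giving width 3; this decomposition certifies tw(G) ≤ 3. Conversely, {1, 2, 9, 11} is a clique of size 4, and the vertices of any clique must share a bag in every tree decomposition; so some bag has ≥ 4 vertices and tw(G) ≥ 3. Hence tw(G) = 3 exactly.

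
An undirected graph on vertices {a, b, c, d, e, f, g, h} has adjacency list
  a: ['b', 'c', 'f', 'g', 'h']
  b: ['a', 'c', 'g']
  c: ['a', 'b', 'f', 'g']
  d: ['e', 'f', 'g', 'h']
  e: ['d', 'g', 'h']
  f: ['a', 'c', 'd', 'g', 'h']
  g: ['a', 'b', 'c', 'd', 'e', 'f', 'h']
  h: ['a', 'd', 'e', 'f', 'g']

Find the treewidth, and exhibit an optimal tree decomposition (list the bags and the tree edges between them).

Each bag holds 4 vertices, so the decomposition has width 3, which upper-bounds the treewidth. For the lower bound, the 4 vertices {d, e, g, h} are pairwise adjacent, and any tree decomposition puts a clique entirely inside one bag — forcing width ≥ 3. Therefore the treewidth is 3.

Treewidth 3.
Bags: B1 = {a, c, f, g}  B2 = {a, b, c, g}  B3 = {a, f, g, h}  B4 = {d, f, g, h}  B5 = {d, e, g, h}
Tree: B1–B2, B1–B3, B3–B4, B4–B5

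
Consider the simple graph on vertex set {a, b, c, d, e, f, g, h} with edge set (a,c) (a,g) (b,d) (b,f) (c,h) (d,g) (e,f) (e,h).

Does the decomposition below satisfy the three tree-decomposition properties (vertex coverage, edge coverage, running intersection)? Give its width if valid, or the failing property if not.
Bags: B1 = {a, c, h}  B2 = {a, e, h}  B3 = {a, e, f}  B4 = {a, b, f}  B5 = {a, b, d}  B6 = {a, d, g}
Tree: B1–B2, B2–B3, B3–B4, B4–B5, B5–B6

Every vertex of G appears in some bag (union = {a, b, c, d, e, f, g, h}); every edge is covered by a bag; and for each vertex v the set of bags containing v is connected in the bag tree. The decomposition is therefore valid. The largest bag has 3 vertices, so the width is 2.

Yes; width 2.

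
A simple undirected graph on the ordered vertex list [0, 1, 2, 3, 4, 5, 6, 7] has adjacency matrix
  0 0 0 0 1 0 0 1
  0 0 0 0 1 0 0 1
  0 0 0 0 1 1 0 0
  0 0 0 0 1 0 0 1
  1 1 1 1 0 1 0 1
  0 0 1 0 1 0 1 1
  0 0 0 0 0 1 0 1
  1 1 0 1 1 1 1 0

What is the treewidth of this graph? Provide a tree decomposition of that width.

The largest bag has 3 vertices, giving width 2; this decomposition certifies tw(G) ≤ 2. For the lower bound, the 3 vertices {2, 4, 5} are pairwise adjacent, and any tree decomposition puts a clique entirely inside one bag — forcing width ≥ 2. Hence tw(G) = 2 exactly.

Treewidth 2.
Bags: B1 = {5, 6, 7}  B2 = {4, 5, 7}  B3 = {0, 4, 7}  B4 = {2, 4, 5}  B5 = {3, 4, 7}  B6 = {1, 4, 7}
Tree: B1–B2, B2–B3, B2–B4, B3–B5, B2–B6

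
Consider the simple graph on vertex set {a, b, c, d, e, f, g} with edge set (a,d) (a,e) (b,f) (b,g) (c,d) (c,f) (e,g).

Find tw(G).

2

A width-2 tree decomposition is:
Bags: B1 = {a, e, g}  B2 = {a, b, g}  B3 = {a, b, f}  B4 = {a, c, f}  B5 = {a, c, d}
Tree: B1–B2, B2–B3, B3–B4, B4–B5
The largest bag has 3 vertices, giving width 2; this decomposition certifies tw(G) ≤ 2. The edges a–e–g–b–f–c–d–a form a cycle, so G is not a tree and its treewidth is at least 2. Hence tw(G) = 2 exactly.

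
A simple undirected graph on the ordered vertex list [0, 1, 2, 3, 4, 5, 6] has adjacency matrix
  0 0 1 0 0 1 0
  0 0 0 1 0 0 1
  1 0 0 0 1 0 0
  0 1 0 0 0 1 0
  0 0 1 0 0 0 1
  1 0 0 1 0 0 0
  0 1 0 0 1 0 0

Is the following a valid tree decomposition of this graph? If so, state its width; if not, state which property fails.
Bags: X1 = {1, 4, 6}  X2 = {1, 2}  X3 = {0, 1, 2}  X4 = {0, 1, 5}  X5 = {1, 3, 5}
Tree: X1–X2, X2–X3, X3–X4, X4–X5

No — edge (4,2) lies in no bag.

A tree decomposition must satisfy three properties: every vertex lies in some bag; for every edge, both endpoints lie together in some bag; and for every vertex, the bags containing it form a connected subtree. Here edge (4,2) lies in no bag, so the decomposition is invalid.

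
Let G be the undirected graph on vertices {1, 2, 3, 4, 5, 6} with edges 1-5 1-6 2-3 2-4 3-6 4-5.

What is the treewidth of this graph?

A width-2 tree decomposition is:
Bags: B1 = {2, 3, 6}  B2 = {2, 4, 6}  B3 = {4, 5, 6}  B4 = {1, 5, 6}
Tree: B1–B2, B2–B3, B3–B4
The largest bag has 3 vertices, giving width 2; this decomposition certifies tw(G) ≤ 2. The edges 6–3–2–4–5–1–6 form a cycle, so G is not a tree and its treewidth is at least 2. Combining the bounds, tw(G) = 2.

2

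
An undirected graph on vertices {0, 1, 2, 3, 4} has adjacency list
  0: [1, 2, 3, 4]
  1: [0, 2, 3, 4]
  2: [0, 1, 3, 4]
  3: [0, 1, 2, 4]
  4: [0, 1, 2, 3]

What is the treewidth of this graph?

A width-4 tree decomposition is:
Bags: B1 = {0, 1, 2, 3, 4}
Tree: (single bag)
With just one bag of size 5, the width is 5 − 1 = 4, so tw(G) ≤ 4. Conversely, {0, 1, 2, 3, 4} is a clique of size 5, and the vertices of any clique must share a bag in every tree decomposition; so some bag has ≥ 5 vertices and tw(G) ≥ 4. Combining the bounds, tw(G) = 4.

4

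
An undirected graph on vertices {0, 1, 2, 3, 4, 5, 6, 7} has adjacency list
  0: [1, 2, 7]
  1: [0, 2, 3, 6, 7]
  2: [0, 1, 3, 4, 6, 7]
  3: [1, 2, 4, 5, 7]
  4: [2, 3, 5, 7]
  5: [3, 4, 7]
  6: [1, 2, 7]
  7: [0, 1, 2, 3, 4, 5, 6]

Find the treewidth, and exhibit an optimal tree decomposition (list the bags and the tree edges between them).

The largest bag has 4 vertices, giving width 3; this decomposition certifies tw(G) ≤ 3. For the lower bound, the 4 vertices {0, 1, 2, 7} are pairwise adjacent, and any tree decomposition puts a clique entirely inside one bag — forcing width ≥ 3. The upper and lower bounds meet at 3, so that is the treewidth.

Treewidth 3.
Bags: B1 = {2, 3, 4, 7}  B2 = {3, 4, 5, 7}  B3 = {1, 2, 3, 7}  B4 = {1, 2, 6, 7}  B5 = {0, 1, 2, 7}
Tree: B1–B2, B1–B3, B3–B4, B3–B5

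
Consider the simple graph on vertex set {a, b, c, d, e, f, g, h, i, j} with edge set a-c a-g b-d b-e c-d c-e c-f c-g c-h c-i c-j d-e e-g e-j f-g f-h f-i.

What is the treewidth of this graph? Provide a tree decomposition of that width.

The largest bag has 3 vertices, giving width 2; this decomposition certifies tw(G) ≤ 2. For the lower bound, the 3 vertices {c, d, e} are pairwise adjacent, and any tree decomposition puts a clique entirely inside one bag — forcing width ≥ 2. Hence tw(G) = 2 exactly.

Treewidth 2.
One optimal decomposition is:
Bags: B1 = {c, f, g}  B2 = {c, e, g}  B3 = {c, f, i}  B4 = {c, e, j}  B5 = {c, d, e}  B6 = {b, d, e}  B7 = {a, c, g}  B8 = {c, f, h}
Tree: B1–B2, B1–B3, B2–B4, B4–B5, B5–B6, B1–B7, B1–B8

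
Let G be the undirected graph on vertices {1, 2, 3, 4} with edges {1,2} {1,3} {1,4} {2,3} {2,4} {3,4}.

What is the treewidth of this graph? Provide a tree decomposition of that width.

Treewidth 3.
Bags: B1 = {1, 2, 3, 4}
Tree: (single bag)

A single bag containing all 4 vertices is trivially a valid decomposition of width 3. For the lower bound, the 4 vertices {1, 2, 3, 4} are pairwise adjacent, and any tree decomposition puts a clique entirely inside one bag — forcing width ≥ 3. Combining the bounds, tw(G) = 3.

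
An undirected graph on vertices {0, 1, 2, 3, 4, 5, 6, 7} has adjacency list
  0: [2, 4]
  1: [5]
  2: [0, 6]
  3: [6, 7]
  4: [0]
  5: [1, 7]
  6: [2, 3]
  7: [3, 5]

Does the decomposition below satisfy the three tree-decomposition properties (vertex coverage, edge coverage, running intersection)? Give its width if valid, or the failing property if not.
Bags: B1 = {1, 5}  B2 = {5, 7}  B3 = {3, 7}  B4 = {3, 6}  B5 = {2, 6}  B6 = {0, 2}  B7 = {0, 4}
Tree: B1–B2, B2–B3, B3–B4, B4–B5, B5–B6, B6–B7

Every vertex of G appears in some bag (union = {0, 1, 2, 3, 4, 5, 6, 7}); every edge is covered by a bag; and for each vertex v the set of bags containing v is connected in the bag tree. The decomposition is therefore valid. The largest bag has 2 vertices, so the width is 1.

Yes; width 1.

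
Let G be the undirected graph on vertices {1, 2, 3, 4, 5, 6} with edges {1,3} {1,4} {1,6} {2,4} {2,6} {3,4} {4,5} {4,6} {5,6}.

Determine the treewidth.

A width-2 tree decomposition is:
Bags: B1 = {4, 5, 6}  B2 = {1, 4, 6}  B3 = {2, 4, 6}  B4 = {1, 3, 4}
Tree: B1–B2, B2–B3, B2–B4
The largest bag has 3 vertices, giving width 2; this decomposition certifies tw(G) ≤ 2. Conversely, {1, 3, 4} is a clique of size 3, and the vertices of any clique must share a bag in every tree decomposition; so some bag has ≥ 3 vertices and tw(G) ≥ 2. Therefore the treewidth is 2.

2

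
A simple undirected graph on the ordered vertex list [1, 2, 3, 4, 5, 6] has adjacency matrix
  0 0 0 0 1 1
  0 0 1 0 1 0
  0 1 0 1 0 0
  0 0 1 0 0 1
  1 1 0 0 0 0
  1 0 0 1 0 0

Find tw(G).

A width-2 tree decomposition is:
Bags: B1 = {3, 4, 6}  B2 = {1, 3, 6}  B3 = {1, 3, 5}  B4 = {2, 3, 5}
Tree: B1–B2, B2–B3, B3–B4
Every bag has size at most 3, so the width is 3 − 1 = 2 and tw(G) ≤ 2. The edges 3–4–6–1–5–2–3 form a cycle, so G is not a tree and its treewidth is at least 2. Combining the bounds, tw(G) = 2.

2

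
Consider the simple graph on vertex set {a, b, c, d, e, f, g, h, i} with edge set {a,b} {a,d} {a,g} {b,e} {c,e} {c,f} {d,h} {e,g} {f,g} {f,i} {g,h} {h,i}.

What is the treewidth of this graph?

3

A width-3 tree decomposition is:
Bags: B1 = {a, b, d, h}  B2 = {a, b, g, h}  B3 = {b, e, g, h}  B4 = {e, g, h, i}  B5 = {e, f, g, i}  B6 = {c, e, f, i}
Tree: B1–B2, B2–B3, B3–B4, B4–B5, B5–B6
Each bag holds 4 vertices, so the decomposition has width 3, which upper-bounds the treewidth. For the lower bound: the 4 vertex sets {a,b,d}, {h}, {g}, {c,e,f,i} are disjoint, each induces a connected subgraph, and every pair is joined by at least one edge of G. Contracting each set to a single vertex therefore yields K_{4} as a minor, and since treewidth is minor-monotone, tw(G) ≥ tw(K_{4}) = 3. Combining the bounds, tw(G) = 3.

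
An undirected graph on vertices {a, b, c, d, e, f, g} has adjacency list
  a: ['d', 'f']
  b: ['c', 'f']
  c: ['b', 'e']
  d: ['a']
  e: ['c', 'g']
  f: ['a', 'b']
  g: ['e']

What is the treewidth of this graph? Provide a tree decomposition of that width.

The largest bag has 2 vertices, giving width 1; this decomposition certifies tw(G) ≤ 1. Any graph with an edge has treewidth ≥ 1, and G has the edge d–a. Hence tw(G) = 1 exactly.

Treewidth 1.
One such decomposition:
Bags: B1 = {a, d}  B2 = {a, f}  B3 = {b, f}  B4 = {b, c}  B5 = {c, e}  B6 = {e, g}
Tree: B1–B2, B2–B3, B3–B4, B4–B5, B5–B6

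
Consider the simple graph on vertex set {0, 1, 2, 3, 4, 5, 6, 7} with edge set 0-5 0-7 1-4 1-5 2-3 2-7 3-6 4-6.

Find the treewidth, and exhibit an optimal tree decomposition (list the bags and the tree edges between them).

The largest bag has 3 vertices, giving width 2; this decomposition certifies tw(G) ≤ 2. The edges 1–4–6–3–2–7–0–5–1 form a cycle, so G is not a tree and its treewidth is at least 2. Hence tw(G) = 2 exactly.

Treewidth 2.
Bags: B1 = {1, 4, 6}  B2 = {1, 3, 6}  B3 = {1, 2, 3}  B4 = {1, 2, 7}  B5 = {0, 1, 7}  B6 = {0, 1, 5}
Tree: B1–B2, B2–B3, B3–B4, B4–B5, B5–B6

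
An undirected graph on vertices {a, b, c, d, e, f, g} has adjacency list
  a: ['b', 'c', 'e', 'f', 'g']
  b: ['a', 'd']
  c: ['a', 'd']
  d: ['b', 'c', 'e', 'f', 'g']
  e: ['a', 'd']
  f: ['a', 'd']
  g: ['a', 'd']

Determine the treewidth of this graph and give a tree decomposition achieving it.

The largest bag has 3 vertices, giving width 2; this decomposition certifies tw(G) ≤ 2. For the lower bound, G contains the cycle d–e–a–g–d, so G is not a forest; only forests have treewidth ≤ 1, hence tw(G) ≥ 2. Combining the bounds, tw(G) = 2.

Treewidth 2.
One optimal decomposition is:
Bags: B1 = {a, d, e}  B2 = {a, d, g}  B3 = {a, d, f}  B4 = {a, c, d}  B5 = {a, b, d}
Tree: B1–B2, B2–B3, B3–B4, B4–B5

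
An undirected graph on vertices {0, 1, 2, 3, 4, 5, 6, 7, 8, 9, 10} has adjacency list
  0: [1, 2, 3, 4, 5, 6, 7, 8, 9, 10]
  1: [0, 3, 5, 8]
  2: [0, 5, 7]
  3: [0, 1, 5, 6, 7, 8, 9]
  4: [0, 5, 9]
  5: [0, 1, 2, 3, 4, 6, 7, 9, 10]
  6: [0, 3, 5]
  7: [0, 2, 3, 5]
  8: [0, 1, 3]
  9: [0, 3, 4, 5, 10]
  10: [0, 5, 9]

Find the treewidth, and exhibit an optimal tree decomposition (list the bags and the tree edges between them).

Treewidth 3.
One optimal decomposition is:
Bags: B1 = {0, 1, 3, 5}  B2 = {0, 3, 5, 9}  B3 = {0, 4, 5, 9}  B4 = {0, 3, 5, 7}  B5 = {0, 5, 9, 10}  B6 = {0, 1, 3, 8}  B7 = {0, 3, 5, 6}  B8 = {0, 2, 5, 7}
Tree: B1–B2, B2–B3, B1–B4, B2–B5, B1–B6, B2–B7, B4–B8

The largest bag has 4 vertices, giving width 3; this decomposition certifies tw(G) ≤ 3. Conversely, {0, 1, 3, 8} is a clique of size 4, and the vertices of any clique must share a bag in every tree decomposition; so some bag has ≥ 4 vertices and tw(G) ≥ 3. Therefore the treewidth is 3.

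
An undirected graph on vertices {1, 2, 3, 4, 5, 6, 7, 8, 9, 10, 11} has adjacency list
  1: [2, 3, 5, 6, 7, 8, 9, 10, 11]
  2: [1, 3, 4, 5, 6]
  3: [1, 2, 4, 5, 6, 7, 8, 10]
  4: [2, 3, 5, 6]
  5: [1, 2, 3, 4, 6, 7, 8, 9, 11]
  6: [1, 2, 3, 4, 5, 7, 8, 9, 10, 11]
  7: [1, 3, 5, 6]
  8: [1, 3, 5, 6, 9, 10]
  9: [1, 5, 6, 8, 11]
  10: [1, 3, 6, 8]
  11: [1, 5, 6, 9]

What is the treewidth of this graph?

4

A width-4 tree decomposition is:
Bags: B1 = {1, 3, 5, 6, 8}  B2 = {1, 2, 3, 5, 6}  B3 = {1, 5, 6, 8, 9}  B4 = {1, 3, 6, 8, 10}  B5 = {1, 5, 6, 9, 11}  B6 = {1, 3, 5, 6, 7}  B7 = {2, 3, 4, 5, 6}
Tree: B1–B2, B1–B3, B1–B4, B3–B5, B2–B6, B2–B7
Every bag has size at most 5, so the width is 5 − 1 = 4 and tw(G) ≤ 4. For the lower bound, the 5 vertices {1, 3, 6, 8, 10} are pairwise adjacent, and any tree decomposition puts a clique entirely inside one bag — forcing width ≥ 4. Hence tw(G) = 4 exactly.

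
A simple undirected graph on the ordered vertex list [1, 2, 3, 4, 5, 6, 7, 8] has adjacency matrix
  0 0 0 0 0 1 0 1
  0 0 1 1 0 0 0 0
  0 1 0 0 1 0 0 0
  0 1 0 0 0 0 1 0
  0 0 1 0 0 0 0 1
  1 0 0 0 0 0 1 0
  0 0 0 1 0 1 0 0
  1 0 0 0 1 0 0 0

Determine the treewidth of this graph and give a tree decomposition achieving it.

Each bag holds 3 vertices, so the decomposition has width 2, which upper-bounds the treewidth. The edges 2–3–5–8–1–6–7–4–2 form a cycle, so G is not a tree and its treewidth is at least 2. The upper and lower bounds meet at 2, so that is the treewidth.

Treewidth 2.
One such decomposition:
Bags: B1 = {2, 3, 5}  B2 = {2, 5, 8}  B3 = {1, 2, 8}  B4 = {1, 2, 6}  B5 = {2, 6, 7}  B6 = {2, 4, 7}
Tree: B1–B2, B2–B3, B3–B4, B4–B5, B5–B6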